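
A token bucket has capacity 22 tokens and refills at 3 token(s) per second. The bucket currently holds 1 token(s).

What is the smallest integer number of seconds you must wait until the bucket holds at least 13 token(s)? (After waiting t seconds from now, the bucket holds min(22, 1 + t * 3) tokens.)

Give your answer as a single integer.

Answer: 4

Derivation:
Need 1 + t * 3 >= 13, so t >= 12/3.
Smallest integer t = ceil(12/3) = 4.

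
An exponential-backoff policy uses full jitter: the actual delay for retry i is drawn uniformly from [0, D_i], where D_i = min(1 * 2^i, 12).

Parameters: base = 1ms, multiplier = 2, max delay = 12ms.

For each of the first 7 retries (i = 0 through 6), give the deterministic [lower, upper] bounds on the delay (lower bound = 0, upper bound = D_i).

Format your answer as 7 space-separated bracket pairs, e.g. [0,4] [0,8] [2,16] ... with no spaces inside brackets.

Answer: [0,1] [0,2] [0,4] [0,8] [0,12] [0,12] [0,12]

Derivation:
Computing bounds per retry:
  i=0: D_i=min(1*2^0,12)=1, bounds=[0,1]
  i=1: D_i=min(1*2^1,12)=2, bounds=[0,2]
  i=2: D_i=min(1*2^2,12)=4, bounds=[0,4]
  i=3: D_i=min(1*2^3,12)=8, bounds=[0,8]
  i=4: D_i=min(1*2^4,12)=12, bounds=[0,12]
  i=5: D_i=min(1*2^5,12)=12, bounds=[0,12]
  i=6: D_i=min(1*2^6,12)=12, bounds=[0,12]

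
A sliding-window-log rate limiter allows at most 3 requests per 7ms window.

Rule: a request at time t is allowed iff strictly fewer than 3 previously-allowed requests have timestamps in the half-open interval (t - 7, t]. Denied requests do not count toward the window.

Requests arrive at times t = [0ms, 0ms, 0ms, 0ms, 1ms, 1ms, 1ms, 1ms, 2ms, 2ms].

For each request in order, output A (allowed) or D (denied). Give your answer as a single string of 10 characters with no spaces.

Answer: AAADDDDDDD

Derivation:
Tracking allowed requests in the window:
  req#1 t=0ms: ALLOW
  req#2 t=0ms: ALLOW
  req#3 t=0ms: ALLOW
  req#4 t=0ms: DENY
  req#5 t=1ms: DENY
  req#6 t=1ms: DENY
  req#7 t=1ms: DENY
  req#8 t=1ms: DENY
  req#9 t=2ms: DENY
  req#10 t=2ms: DENY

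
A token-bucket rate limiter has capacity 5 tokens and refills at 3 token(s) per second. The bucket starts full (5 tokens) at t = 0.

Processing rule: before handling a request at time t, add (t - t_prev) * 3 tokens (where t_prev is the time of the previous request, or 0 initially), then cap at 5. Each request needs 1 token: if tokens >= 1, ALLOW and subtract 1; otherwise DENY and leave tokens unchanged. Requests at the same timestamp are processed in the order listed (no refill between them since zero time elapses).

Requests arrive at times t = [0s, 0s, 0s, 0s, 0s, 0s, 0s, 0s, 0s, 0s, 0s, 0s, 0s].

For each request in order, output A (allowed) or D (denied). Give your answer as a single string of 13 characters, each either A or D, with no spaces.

Simulating step by step:
  req#1 t=0s: ALLOW
  req#2 t=0s: ALLOW
  req#3 t=0s: ALLOW
  req#4 t=0s: ALLOW
  req#5 t=0s: ALLOW
  req#6 t=0s: DENY
  req#7 t=0s: DENY
  req#8 t=0s: DENY
  req#9 t=0s: DENY
  req#10 t=0s: DENY
  req#11 t=0s: DENY
  req#12 t=0s: DENY
  req#13 t=0s: DENY

Answer: AAAAADDDDDDDD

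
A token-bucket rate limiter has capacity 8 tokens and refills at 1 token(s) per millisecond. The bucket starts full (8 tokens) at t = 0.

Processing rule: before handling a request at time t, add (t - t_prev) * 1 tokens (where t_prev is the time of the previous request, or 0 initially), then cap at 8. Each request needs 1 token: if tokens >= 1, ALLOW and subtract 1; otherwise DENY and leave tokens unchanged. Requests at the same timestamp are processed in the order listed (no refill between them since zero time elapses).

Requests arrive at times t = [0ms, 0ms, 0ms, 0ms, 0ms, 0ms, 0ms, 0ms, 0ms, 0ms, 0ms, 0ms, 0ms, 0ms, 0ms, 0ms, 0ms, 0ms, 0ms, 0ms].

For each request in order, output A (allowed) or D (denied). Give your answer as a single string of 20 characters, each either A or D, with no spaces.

Answer: AAAAAAAADDDDDDDDDDDD

Derivation:
Simulating step by step:
  req#1 t=0ms: ALLOW
  req#2 t=0ms: ALLOW
  req#3 t=0ms: ALLOW
  req#4 t=0ms: ALLOW
  req#5 t=0ms: ALLOW
  req#6 t=0ms: ALLOW
  req#7 t=0ms: ALLOW
  req#8 t=0ms: ALLOW
  req#9 t=0ms: DENY
  req#10 t=0ms: DENY
  req#11 t=0ms: DENY
  req#12 t=0ms: DENY
  req#13 t=0ms: DENY
  req#14 t=0ms: DENY
  req#15 t=0ms: DENY
  req#16 t=0ms: DENY
  req#17 t=0ms: DENY
  req#18 t=0ms: DENY
  req#19 t=0ms: DENY
  req#20 t=0ms: DENY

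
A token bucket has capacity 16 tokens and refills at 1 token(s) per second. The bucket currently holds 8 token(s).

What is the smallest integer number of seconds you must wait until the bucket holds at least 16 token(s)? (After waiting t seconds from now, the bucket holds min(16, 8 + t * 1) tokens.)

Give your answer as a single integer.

Need 8 + t * 1 >= 16, so t >= 8/1.
Smallest integer t = ceil(8/1) = 8.

Answer: 8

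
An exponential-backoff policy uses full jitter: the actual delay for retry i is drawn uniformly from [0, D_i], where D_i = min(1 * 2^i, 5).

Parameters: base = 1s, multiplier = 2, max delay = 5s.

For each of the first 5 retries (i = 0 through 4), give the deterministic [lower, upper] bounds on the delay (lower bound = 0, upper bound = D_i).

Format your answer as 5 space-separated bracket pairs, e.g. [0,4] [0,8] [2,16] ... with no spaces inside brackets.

Answer: [0,1] [0,2] [0,4] [0,5] [0,5]

Derivation:
Computing bounds per retry:
  i=0: D_i=min(1*2^0,5)=1, bounds=[0,1]
  i=1: D_i=min(1*2^1,5)=2, bounds=[0,2]
  i=2: D_i=min(1*2^2,5)=4, bounds=[0,4]
  i=3: D_i=min(1*2^3,5)=5, bounds=[0,5]
  i=4: D_i=min(1*2^4,5)=5, bounds=[0,5]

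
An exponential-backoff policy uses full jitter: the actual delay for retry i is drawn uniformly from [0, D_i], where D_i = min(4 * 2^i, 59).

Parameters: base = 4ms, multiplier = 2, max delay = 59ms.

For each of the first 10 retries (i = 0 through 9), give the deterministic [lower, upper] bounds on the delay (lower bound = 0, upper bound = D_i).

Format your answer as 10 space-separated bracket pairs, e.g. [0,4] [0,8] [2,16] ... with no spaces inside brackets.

Answer: [0,4] [0,8] [0,16] [0,32] [0,59] [0,59] [0,59] [0,59] [0,59] [0,59]

Derivation:
Computing bounds per retry:
  i=0: D_i=min(4*2^0,59)=4, bounds=[0,4]
  i=1: D_i=min(4*2^1,59)=8, bounds=[0,8]
  i=2: D_i=min(4*2^2,59)=16, bounds=[0,16]
  i=3: D_i=min(4*2^3,59)=32, bounds=[0,32]
  i=4: D_i=min(4*2^4,59)=59, bounds=[0,59]
  i=5: D_i=min(4*2^5,59)=59, bounds=[0,59]
  i=6: D_i=min(4*2^6,59)=59, bounds=[0,59]
  i=7: D_i=min(4*2^7,59)=59, bounds=[0,59]
  i=8: D_i=min(4*2^8,59)=59, bounds=[0,59]
  i=9: D_i=min(4*2^9,59)=59, bounds=[0,59]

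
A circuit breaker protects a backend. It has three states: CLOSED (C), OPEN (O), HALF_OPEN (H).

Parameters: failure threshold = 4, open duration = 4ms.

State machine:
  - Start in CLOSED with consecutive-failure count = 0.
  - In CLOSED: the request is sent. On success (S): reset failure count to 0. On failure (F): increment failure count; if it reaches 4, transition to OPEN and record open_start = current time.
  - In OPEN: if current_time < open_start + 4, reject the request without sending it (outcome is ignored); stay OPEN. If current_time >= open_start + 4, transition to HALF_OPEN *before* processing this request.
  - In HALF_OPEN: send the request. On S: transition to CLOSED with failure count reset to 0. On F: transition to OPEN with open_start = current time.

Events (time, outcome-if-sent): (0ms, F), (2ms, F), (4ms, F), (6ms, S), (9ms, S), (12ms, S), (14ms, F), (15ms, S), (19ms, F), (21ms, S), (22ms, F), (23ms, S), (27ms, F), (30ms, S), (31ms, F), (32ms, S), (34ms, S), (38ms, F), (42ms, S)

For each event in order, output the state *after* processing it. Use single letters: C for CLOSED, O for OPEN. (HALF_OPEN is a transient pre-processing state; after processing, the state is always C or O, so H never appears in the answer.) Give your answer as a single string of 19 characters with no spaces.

State after each event:
  event#1 t=0ms outcome=F: state=CLOSED
  event#2 t=2ms outcome=F: state=CLOSED
  event#3 t=4ms outcome=F: state=CLOSED
  event#4 t=6ms outcome=S: state=CLOSED
  event#5 t=9ms outcome=S: state=CLOSED
  event#6 t=12ms outcome=S: state=CLOSED
  event#7 t=14ms outcome=F: state=CLOSED
  event#8 t=15ms outcome=S: state=CLOSED
  event#9 t=19ms outcome=F: state=CLOSED
  event#10 t=21ms outcome=S: state=CLOSED
  event#11 t=22ms outcome=F: state=CLOSED
  event#12 t=23ms outcome=S: state=CLOSED
  event#13 t=27ms outcome=F: state=CLOSED
  event#14 t=30ms outcome=S: state=CLOSED
  event#15 t=31ms outcome=F: state=CLOSED
  event#16 t=32ms outcome=S: state=CLOSED
  event#17 t=34ms outcome=S: state=CLOSED
  event#18 t=38ms outcome=F: state=CLOSED
  event#19 t=42ms outcome=S: state=CLOSED

Answer: CCCCCCCCCCCCCCCCCCC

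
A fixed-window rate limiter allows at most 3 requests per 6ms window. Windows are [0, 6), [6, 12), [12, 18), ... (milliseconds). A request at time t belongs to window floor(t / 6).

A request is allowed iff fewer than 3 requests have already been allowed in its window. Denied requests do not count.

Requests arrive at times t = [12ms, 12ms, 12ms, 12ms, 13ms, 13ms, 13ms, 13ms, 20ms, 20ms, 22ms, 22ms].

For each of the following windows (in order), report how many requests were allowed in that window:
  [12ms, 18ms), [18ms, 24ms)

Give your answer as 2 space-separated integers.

Processing requests:
  req#1 t=12ms (window 2): ALLOW
  req#2 t=12ms (window 2): ALLOW
  req#3 t=12ms (window 2): ALLOW
  req#4 t=12ms (window 2): DENY
  req#5 t=13ms (window 2): DENY
  req#6 t=13ms (window 2): DENY
  req#7 t=13ms (window 2): DENY
  req#8 t=13ms (window 2): DENY
  req#9 t=20ms (window 3): ALLOW
  req#10 t=20ms (window 3): ALLOW
  req#11 t=22ms (window 3): ALLOW
  req#12 t=22ms (window 3): DENY

Allowed counts by window: 3 3

Answer: 3 3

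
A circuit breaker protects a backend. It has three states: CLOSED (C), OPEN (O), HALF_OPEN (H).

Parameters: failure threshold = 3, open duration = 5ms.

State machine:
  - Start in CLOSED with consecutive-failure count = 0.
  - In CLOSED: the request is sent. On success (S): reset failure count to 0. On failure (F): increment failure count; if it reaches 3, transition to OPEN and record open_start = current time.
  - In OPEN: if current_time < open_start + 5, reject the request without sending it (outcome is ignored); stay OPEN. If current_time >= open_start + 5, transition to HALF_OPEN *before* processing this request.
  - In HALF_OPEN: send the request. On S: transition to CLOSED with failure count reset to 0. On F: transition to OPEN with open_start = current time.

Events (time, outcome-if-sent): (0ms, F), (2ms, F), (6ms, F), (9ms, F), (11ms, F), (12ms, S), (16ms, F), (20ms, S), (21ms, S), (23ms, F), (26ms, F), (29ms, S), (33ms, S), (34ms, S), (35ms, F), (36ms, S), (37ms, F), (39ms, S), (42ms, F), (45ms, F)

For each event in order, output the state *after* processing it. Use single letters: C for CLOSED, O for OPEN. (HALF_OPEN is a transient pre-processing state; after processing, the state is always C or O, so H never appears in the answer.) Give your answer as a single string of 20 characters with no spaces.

Answer: CCOOOOOOCCCCCCCCCCCC

Derivation:
State after each event:
  event#1 t=0ms outcome=F: state=CLOSED
  event#2 t=2ms outcome=F: state=CLOSED
  event#3 t=6ms outcome=F: state=OPEN
  event#4 t=9ms outcome=F: state=OPEN
  event#5 t=11ms outcome=F: state=OPEN
  event#6 t=12ms outcome=S: state=OPEN
  event#7 t=16ms outcome=F: state=OPEN
  event#8 t=20ms outcome=S: state=OPEN
  event#9 t=21ms outcome=S: state=CLOSED
  event#10 t=23ms outcome=F: state=CLOSED
  event#11 t=26ms outcome=F: state=CLOSED
  event#12 t=29ms outcome=S: state=CLOSED
  event#13 t=33ms outcome=S: state=CLOSED
  event#14 t=34ms outcome=S: state=CLOSED
  event#15 t=35ms outcome=F: state=CLOSED
  event#16 t=36ms outcome=S: state=CLOSED
  event#17 t=37ms outcome=F: state=CLOSED
  event#18 t=39ms outcome=S: state=CLOSED
  event#19 t=42ms outcome=F: state=CLOSED
  event#20 t=45ms outcome=F: state=CLOSED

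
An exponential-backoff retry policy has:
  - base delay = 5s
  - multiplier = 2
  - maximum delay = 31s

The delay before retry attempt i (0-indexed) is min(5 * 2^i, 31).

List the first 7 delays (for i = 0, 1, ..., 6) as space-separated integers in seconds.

Answer: 5 10 20 31 31 31 31

Derivation:
Computing each delay:
  i=0: min(5*2^0, 31) = 5
  i=1: min(5*2^1, 31) = 10
  i=2: min(5*2^2, 31) = 20
  i=3: min(5*2^3, 31) = 31
  i=4: min(5*2^4, 31) = 31
  i=5: min(5*2^5, 31) = 31
  i=6: min(5*2^6, 31) = 31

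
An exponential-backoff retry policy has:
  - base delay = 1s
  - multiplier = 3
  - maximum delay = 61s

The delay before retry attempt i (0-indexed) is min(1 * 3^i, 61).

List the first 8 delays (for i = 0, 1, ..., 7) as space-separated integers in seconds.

Computing each delay:
  i=0: min(1*3^0, 61) = 1
  i=1: min(1*3^1, 61) = 3
  i=2: min(1*3^2, 61) = 9
  i=3: min(1*3^3, 61) = 27
  i=4: min(1*3^4, 61) = 61
  i=5: min(1*3^5, 61) = 61
  i=6: min(1*3^6, 61) = 61
  i=7: min(1*3^7, 61) = 61

Answer: 1 3 9 27 61 61 61 61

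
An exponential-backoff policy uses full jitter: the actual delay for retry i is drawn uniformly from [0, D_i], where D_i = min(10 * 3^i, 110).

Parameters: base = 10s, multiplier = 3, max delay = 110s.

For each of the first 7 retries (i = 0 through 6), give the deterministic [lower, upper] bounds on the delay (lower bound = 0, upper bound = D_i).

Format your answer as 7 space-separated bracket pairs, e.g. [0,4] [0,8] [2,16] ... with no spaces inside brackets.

Answer: [0,10] [0,30] [0,90] [0,110] [0,110] [0,110] [0,110]

Derivation:
Computing bounds per retry:
  i=0: D_i=min(10*3^0,110)=10, bounds=[0,10]
  i=1: D_i=min(10*3^1,110)=30, bounds=[0,30]
  i=2: D_i=min(10*3^2,110)=90, bounds=[0,90]
  i=3: D_i=min(10*3^3,110)=110, bounds=[0,110]
  i=4: D_i=min(10*3^4,110)=110, bounds=[0,110]
  i=5: D_i=min(10*3^5,110)=110, bounds=[0,110]
  i=6: D_i=min(10*3^6,110)=110, bounds=[0,110]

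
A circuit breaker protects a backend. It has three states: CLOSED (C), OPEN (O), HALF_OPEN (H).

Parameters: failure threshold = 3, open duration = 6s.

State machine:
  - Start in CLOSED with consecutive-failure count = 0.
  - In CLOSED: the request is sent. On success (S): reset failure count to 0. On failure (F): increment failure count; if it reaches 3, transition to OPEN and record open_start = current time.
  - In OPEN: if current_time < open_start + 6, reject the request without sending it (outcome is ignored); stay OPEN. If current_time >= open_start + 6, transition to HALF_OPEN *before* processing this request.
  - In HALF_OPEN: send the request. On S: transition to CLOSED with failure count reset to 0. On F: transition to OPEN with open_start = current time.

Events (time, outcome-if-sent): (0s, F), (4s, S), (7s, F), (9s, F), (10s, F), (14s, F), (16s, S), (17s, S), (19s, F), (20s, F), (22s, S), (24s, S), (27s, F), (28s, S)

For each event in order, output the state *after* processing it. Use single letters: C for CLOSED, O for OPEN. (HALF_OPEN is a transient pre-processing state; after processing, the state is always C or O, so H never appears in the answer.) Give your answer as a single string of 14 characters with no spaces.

Answer: CCCCOOCCCCCCCC

Derivation:
State after each event:
  event#1 t=0s outcome=F: state=CLOSED
  event#2 t=4s outcome=S: state=CLOSED
  event#3 t=7s outcome=F: state=CLOSED
  event#4 t=9s outcome=F: state=CLOSED
  event#5 t=10s outcome=F: state=OPEN
  event#6 t=14s outcome=F: state=OPEN
  event#7 t=16s outcome=S: state=CLOSED
  event#8 t=17s outcome=S: state=CLOSED
  event#9 t=19s outcome=F: state=CLOSED
  event#10 t=20s outcome=F: state=CLOSED
  event#11 t=22s outcome=S: state=CLOSED
  event#12 t=24s outcome=S: state=CLOSED
  event#13 t=27s outcome=F: state=CLOSED
  event#14 t=28s outcome=S: state=CLOSED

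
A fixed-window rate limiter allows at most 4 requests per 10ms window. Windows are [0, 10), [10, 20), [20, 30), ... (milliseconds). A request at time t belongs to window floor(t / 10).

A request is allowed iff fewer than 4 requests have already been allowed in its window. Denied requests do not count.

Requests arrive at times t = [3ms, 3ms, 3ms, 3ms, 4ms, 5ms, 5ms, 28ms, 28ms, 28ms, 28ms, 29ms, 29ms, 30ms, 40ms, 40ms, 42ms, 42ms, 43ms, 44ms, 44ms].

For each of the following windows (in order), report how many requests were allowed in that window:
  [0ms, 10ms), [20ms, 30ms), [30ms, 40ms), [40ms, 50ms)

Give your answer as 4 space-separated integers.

Answer: 4 4 1 4

Derivation:
Processing requests:
  req#1 t=3ms (window 0): ALLOW
  req#2 t=3ms (window 0): ALLOW
  req#3 t=3ms (window 0): ALLOW
  req#4 t=3ms (window 0): ALLOW
  req#5 t=4ms (window 0): DENY
  req#6 t=5ms (window 0): DENY
  req#7 t=5ms (window 0): DENY
  req#8 t=28ms (window 2): ALLOW
  req#9 t=28ms (window 2): ALLOW
  req#10 t=28ms (window 2): ALLOW
  req#11 t=28ms (window 2): ALLOW
  req#12 t=29ms (window 2): DENY
  req#13 t=29ms (window 2): DENY
  req#14 t=30ms (window 3): ALLOW
  req#15 t=40ms (window 4): ALLOW
  req#16 t=40ms (window 4): ALLOW
  req#17 t=42ms (window 4): ALLOW
  req#18 t=42ms (window 4): ALLOW
  req#19 t=43ms (window 4): DENY
  req#20 t=44ms (window 4): DENY
  req#21 t=44ms (window 4): DENY

Allowed counts by window: 4 4 1 4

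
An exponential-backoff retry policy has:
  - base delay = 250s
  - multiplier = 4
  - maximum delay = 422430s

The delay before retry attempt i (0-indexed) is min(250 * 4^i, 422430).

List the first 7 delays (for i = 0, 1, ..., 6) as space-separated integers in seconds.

Answer: 250 1000 4000 16000 64000 256000 422430

Derivation:
Computing each delay:
  i=0: min(250*4^0, 422430) = 250
  i=1: min(250*4^1, 422430) = 1000
  i=2: min(250*4^2, 422430) = 4000
  i=3: min(250*4^3, 422430) = 16000
  i=4: min(250*4^4, 422430) = 64000
  i=5: min(250*4^5, 422430) = 256000
  i=6: min(250*4^6, 422430) = 422430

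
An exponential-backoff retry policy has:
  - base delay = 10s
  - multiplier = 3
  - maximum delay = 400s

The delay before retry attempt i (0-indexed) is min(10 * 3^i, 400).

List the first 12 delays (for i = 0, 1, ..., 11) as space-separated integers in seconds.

Computing each delay:
  i=0: min(10*3^0, 400) = 10
  i=1: min(10*3^1, 400) = 30
  i=2: min(10*3^2, 400) = 90
  i=3: min(10*3^3, 400) = 270
  i=4: min(10*3^4, 400) = 400
  i=5: min(10*3^5, 400) = 400
  i=6: min(10*3^6, 400) = 400
  i=7: min(10*3^7, 400) = 400
  i=8: min(10*3^8, 400) = 400
  i=9: min(10*3^9, 400) = 400
  i=10: min(10*3^10, 400) = 400
  i=11: min(10*3^11, 400) = 400

Answer: 10 30 90 270 400 400 400 400 400 400 400 400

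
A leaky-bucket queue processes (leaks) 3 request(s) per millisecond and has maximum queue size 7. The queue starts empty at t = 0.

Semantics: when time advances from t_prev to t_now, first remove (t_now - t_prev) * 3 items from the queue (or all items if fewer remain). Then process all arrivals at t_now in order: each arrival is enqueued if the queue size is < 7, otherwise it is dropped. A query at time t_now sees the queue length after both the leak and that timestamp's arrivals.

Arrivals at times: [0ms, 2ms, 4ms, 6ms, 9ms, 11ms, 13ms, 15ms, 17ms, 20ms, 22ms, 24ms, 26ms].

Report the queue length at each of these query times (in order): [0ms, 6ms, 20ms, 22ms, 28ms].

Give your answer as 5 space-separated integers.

Answer: 1 1 1 1 0

Derivation:
Queue lengths at query times:
  query t=0ms: backlog = 1
  query t=6ms: backlog = 1
  query t=20ms: backlog = 1
  query t=22ms: backlog = 1
  query t=28ms: backlog = 0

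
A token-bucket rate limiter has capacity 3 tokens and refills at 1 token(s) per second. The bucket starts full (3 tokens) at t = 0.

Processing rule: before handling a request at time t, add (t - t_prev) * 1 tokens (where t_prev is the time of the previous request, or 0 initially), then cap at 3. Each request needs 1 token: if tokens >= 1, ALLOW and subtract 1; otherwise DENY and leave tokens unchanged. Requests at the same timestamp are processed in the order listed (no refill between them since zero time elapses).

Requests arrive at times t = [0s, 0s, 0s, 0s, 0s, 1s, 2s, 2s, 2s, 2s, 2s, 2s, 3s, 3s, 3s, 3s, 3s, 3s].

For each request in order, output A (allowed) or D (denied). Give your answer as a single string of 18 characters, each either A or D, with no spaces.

Answer: AAADDAADDDDDADDDDD

Derivation:
Simulating step by step:
  req#1 t=0s: ALLOW
  req#2 t=0s: ALLOW
  req#3 t=0s: ALLOW
  req#4 t=0s: DENY
  req#5 t=0s: DENY
  req#6 t=1s: ALLOW
  req#7 t=2s: ALLOW
  req#8 t=2s: DENY
  req#9 t=2s: DENY
  req#10 t=2s: DENY
  req#11 t=2s: DENY
  req#12 t=2s: DENY
  req#13 t=3s: ALLOW
  req#14 t=3s: DENY
  req#15 t=3s: DENY
  req#16 t=3s: DENY
  req#17 t=3s: DENY
  req#18 t=3s: DENY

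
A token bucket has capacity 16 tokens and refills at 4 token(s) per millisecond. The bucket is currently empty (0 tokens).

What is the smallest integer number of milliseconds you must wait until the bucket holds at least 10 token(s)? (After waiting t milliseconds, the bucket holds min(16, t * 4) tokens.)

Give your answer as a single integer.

Need t * 4 >= 10, so t >= 10/4.
Smallest integer t = ceil(10/4) = 3.

Answer: 3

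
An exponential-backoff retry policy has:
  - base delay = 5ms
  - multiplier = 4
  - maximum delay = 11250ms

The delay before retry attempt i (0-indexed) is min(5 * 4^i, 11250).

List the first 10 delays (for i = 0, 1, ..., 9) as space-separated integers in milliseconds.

Answer: 5 20 80 320 1280 5120 11250 11250 11250 11250

Derivation:
Computing each delay:
  i=0: min(5*4^0, 11250) = 5
  i=1: min(5*4^1, 11250) = 20
  i=2: min(5*4^2, 11250) = 80
  i=3: min(5*4^3, 11250) = 320
  i=4: min(5*4^4, 11250) = 1280
  i=5: min(5*4^5, 11250) = 5120
  i=6: min(5*4^6, 11250) = 11250
  i=7: min(5*4^7, 11250) = 11250
  i=8: min(5*4^8, 11250) = 11250
  i=9: min(5*4^9, 11250) = 11250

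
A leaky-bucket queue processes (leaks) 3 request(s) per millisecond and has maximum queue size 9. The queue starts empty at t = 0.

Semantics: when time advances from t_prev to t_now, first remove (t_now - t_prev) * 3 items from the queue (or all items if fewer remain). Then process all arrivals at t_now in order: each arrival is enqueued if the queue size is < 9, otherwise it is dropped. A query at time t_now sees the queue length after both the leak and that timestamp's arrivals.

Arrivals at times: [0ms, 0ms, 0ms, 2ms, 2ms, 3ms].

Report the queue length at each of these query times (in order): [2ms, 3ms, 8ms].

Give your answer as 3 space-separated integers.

Queue lengths at query times:
  query t=2ms: backlog = 2
  query t=3ms: backlog = 1
  query t=8ms: backlog = 0

Answer: 2 1 0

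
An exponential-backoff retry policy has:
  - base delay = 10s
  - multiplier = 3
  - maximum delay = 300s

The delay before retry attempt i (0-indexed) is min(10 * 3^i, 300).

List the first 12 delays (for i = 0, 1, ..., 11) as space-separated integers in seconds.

Answer: 10 30 90 270 300 300 300 300 300 300 300 300

Derivation:
Computing each delay:
  i=0: min(10*3^0, 300) = 10
  i=1: min(10*3^1, 300) = 30
  i=2: min(10*3^2, 300) = 90
  i=3: min(10*3^3, 300) = 270
  i=4: min(10*3^4, 300) = 300
  i=5: min(10*3^5, 300) = 300
  i=6: min(10*3^6, 300) = 300
  i=7: min(10*3^7, 300) = 300
  i=8: min(10*3^8, 300) = 300
  i=9: min(10*3^9, 300) = 300
  i=10: min(10*3^10, 300) = 300
  i=11: min(10*3^11, 300) = 300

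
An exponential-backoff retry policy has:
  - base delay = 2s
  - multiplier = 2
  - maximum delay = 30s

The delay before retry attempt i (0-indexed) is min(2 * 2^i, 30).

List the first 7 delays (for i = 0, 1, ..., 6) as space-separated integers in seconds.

Answer: 2 4 8 16 30 30 30

Derivation:
Computing each delay:
  i=0: min(2*2^0, 30) = 2
  i=1: min(2*2^1, 30) = 4
  i=2: min(2*2^2, 30) = 8
  i=3: min(2*2^3, 30) = 16
  i=4: min(2*2^4, 30) = 30
  i=5: min(2*2^5, 30) = 30
  i=6: min(2*2^6, 30) = 30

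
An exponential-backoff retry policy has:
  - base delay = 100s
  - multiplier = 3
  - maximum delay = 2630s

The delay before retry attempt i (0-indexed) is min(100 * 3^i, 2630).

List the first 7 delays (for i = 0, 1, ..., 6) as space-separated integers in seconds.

Computing each delay:
  i=0: min(100*3^0, 2630) = 100
  i=1: min(100*3^1, 2630) = 300
  i=2: min(100*3^2, 2630) = 900
  i=3: min(100*3^3, 2630) = 2630
  i=4: min(100*3^4, 2630) = 2630
  i=5: min(100*3^5, 2630) = 2630
  i=6: min(100*3^6, 2630) = 2630

Answer: 100 300 900 2630 2630 2630 2630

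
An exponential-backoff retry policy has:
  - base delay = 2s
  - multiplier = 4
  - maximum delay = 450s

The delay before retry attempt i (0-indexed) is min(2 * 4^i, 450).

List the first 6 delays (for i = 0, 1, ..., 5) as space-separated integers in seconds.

Computing each delay:
  i=0: min(2*4^0, 450) = 2
  i=1: min(2*4^1, 450) = 8
  i=2: min(2*4^2, 450) = 32
  i=3: min(2*4^3, 450) = 128
  i=4: min(2*4^4, 450) = 450
  i=5: min(2*4^5, 450) = 450

Answer: 2 8 32 128 450 450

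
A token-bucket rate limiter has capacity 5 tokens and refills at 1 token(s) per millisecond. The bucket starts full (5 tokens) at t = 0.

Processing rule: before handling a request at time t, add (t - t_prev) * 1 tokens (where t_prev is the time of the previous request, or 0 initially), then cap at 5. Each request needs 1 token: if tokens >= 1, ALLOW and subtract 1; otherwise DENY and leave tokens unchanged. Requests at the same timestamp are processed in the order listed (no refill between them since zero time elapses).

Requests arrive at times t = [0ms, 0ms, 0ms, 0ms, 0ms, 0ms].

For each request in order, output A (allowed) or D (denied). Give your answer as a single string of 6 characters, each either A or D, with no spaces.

Answer: AAAAAD

Derivation:
Simulating step by step:
  req#1 t=0ms: ALLOW
  req#2 t=0ms: ALLOW
  req#3 t=0ms: ALLOW
  req#4 t=0ms: ALLOW
  req#5 t=0ms: ALLOW
  req#6 t=0ms: DENY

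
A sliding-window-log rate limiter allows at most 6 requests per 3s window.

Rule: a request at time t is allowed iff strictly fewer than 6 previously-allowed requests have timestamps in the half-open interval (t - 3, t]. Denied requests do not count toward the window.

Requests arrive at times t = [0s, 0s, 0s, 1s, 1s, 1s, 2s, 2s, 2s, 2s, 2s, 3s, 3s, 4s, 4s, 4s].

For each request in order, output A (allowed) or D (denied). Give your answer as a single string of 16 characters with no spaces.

Answer: AAAAAADDDDDAAAAA

Derivation:
Tracking allowed requests in the window:
  req#1 t=0s: ALLOW
  req#2 t=0s: ALLOW
  req#3 t=0s: ALLOW
  req#4 t=1s: ALLOW
  req#5 t=1s: ALLOW
  req#6 t=1s: ALLOW
  req#7 t=2s: DENY
  req#8 t=2s: DENY
  req#9 t=2s: DENY
  req#10 t=2s: DENY
  req#11 t=2s: DENY
  req#12 t=3s: ALLOW
  req#13 t=3s: ALLOW
  req#14 t=4s: ALLOW
  req#15 t=4s: ALLOW
  req#16 t=4s: ALLOW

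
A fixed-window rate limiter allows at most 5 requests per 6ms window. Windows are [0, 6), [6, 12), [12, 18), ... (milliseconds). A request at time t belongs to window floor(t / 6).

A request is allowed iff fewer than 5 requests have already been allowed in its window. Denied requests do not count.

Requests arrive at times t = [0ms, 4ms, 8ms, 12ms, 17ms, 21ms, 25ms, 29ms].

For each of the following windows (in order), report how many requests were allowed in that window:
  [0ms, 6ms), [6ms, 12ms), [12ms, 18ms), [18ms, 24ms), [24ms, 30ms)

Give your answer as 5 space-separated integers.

Answer: 2 1 2 1 2

Derivation:
Processing requests:
  req#1 t=0ms (window 0): ALLOW
  req#2 t=4ms (window 0): ALLOW
  req#3 t=8ms (window 1): ALLOW
  req#4 t=12ms (window 2): ALLOW
  req#5 t=17ms (window 2): ALLOW
  req#6 t=21ms (window 3): ALLOW
  req#7 t=25ms (window 4): ALLOW
  req#8 t=29ms (window 4): ALLOW

Allowed counts by window: 2 1 2 1 2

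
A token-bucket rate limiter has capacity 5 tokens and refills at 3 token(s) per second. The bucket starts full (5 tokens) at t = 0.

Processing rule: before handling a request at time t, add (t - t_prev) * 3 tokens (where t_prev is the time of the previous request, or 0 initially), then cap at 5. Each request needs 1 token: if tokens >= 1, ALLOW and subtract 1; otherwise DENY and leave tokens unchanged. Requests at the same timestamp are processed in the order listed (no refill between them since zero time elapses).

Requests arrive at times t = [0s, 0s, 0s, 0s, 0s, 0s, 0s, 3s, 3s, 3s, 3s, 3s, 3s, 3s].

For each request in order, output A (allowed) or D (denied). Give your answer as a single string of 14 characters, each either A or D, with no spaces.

Answer: AAAAADDAAAAADD

Derivation:
Simulating step by step:
  req#1 t=0s: ALLOW
  req#2 t=0s: ALLOW
  req#3 t=0s: ALLOW
  req#4 t=0s: ALLOW
  req#5 t=0s: ALLOW
  req#6 t=0s: DENY
  req#7 t=0s: DENY
  req#8 t=3s: ALLOW
  req#9 t=3s: ALLOW
  req#10 t=3s: ALLOW
  req#11 t=3s: ALLOW
  req#12 t=3s: ALLOW
  req#13 t=3s: DENY
  req#14 t=3s: DENY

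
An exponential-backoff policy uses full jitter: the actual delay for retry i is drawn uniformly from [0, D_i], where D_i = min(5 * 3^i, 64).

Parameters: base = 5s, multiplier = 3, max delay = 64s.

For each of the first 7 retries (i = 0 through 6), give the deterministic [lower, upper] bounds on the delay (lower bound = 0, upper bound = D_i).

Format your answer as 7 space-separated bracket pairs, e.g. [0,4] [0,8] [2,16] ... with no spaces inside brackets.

Computing bounds per retry:
  i=0: D_i=min(5*3^0,64)=5, bounds=[0,5]
  i=1: D_i=min(5*3^1,64)=15, bounds=[0,15]
  i=2: D_i=min(5*3^2,64)=45, bounds=[0,45]
  i=3: D_i=min(5*3^3,64)=64, bounds=[0,64]
  i=4: D_i=min(5*3^4,64)=64, bounds=[0,64]
  i=5: D_i=min(5*3^5,64)=64, bounds=[0,64]
  i=6: D_i=min(5*3^6,64)=64, bounds=[0,64]

Answer: [0,5] [0,15] [0,45] [0,64] [0,64] [0,64] [0,64]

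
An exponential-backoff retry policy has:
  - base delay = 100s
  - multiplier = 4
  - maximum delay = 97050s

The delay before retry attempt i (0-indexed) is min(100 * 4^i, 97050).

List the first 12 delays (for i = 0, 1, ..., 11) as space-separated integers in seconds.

Computing each delay:
  i=0: min(100*4^0, 97050) = 100
  i=1: min(100*4^1, 97050) = 400
  i=2: min(100*4^2, 97050) = 1600
  i=3: min(100*4^3, 97050) = 6400
  i=4: min(100*4^4, 97050) = 25600
  i=5: min(100*4^5, 97050) = 97050
  i=6: min(100*4^6, 97050) = 97050
  i=7: min(100*4^7, 97050) = 97050
  i=8: min(100*4^8, 97050) = 97050
  i=9: min(100*4^9, 97050) = 97050
  i=10: min(100*4^10, 97050) = 97050
  i=11: min(100*4^11, 97050) = 97050

Answer: 100 400 1600 6400 25600 97050 97050 97050 97050 97050 97050 97050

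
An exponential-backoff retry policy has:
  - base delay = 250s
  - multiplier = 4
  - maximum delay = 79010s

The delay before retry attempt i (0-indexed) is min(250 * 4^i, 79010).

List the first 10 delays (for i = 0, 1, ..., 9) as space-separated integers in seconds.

Computing each delay:
  i=0: min(250*4^0, 79010) = 250
  i=1: min(250*4^1, 79010) = 1000
  i=2: min(250*4^2, 79010) = 4000
  i=3: min(250*4^3, 79010) = 16000
  i=4: min(250*4^4, 79010) = 64000
  i=5: min(250*4^5, 79010) = 79010
  i=6: min(250*4^6, 79010) = 79010
  i=7: min(250*4^7, 79010) = 79010
  i=8: min(250*4^8, 79010) = 79010
  i=9: min(250*4^9, 79010) = 79010

Answer: 250 1000 4000 16000 64000 79010 79010 79010 79010 79010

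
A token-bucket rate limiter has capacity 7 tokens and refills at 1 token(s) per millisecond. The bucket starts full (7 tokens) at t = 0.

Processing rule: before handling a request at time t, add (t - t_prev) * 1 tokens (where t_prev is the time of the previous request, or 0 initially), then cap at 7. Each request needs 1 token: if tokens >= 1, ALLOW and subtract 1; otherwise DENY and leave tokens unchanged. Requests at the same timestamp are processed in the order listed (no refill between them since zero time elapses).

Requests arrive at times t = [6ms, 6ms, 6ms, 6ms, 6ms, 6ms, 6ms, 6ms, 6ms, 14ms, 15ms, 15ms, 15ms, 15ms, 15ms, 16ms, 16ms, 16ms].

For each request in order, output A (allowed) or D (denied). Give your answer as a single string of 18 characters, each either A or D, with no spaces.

Simulating step by step:
  req#1 t=6ms: ALLOW
  req#2 t=6ms: ALLOW
  req#3 t=6ms: ALLOW
  req#4 t=6ms: ALLOW
  req#5 t=6ms: ALLOW
  req#6 t=6ms: ALLOW
  req#7 t=6ms: ALLOW
  req#8 t=6ms: DENY
  req#9 t=6ms: DENY
  req#10 t=14ms: ALLOW
  req#11 t=15ms: ALLOW
  req#12 t=15ms: ALLOW
  req#13 t=15ms: ALLOW
  req#14 t=15ms: ALLOW
  req#15 t=15ms: ALLOW
  req#16 t=16ms: ALLOW
  req#17 t=16ms: ALLOW
  req#18 t=16ms: ALLOW

Answer: AAAAAAADDAAAAAAAAA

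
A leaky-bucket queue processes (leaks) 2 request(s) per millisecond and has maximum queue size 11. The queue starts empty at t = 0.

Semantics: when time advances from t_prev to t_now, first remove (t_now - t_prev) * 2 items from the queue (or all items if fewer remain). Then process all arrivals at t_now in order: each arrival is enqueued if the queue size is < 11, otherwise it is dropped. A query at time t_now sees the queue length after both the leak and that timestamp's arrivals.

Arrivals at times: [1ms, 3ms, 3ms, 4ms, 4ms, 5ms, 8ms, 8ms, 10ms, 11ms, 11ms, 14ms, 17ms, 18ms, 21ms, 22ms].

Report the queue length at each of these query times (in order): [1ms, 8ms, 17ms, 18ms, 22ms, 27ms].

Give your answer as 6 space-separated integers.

Answer: 1 2 1 1 1 0

Derivation:
Queue lengths at query times:
  query t=1ms: backlog = 1
  query t=8ms: backlog = 2
  query t=17ms: backlog = 1
  query t=18ms: backlog = 1
  query t=22ms: backlog = 1
  query t=27ms: backlog = 0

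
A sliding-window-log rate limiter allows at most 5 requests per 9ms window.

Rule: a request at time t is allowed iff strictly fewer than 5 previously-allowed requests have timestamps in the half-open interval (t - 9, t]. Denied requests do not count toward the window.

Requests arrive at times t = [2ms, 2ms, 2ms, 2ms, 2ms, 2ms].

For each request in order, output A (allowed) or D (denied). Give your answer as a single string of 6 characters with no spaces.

Tracking allowed requests in the window:
  req#1 t=2ms: ALLOW
  req#2 t=2ms: ALLOW
  req#3 t=2ms: ALLOW
  req#4 t=2ms: ALLOW
  req#5 t=2ms: ALLOW
  req#6 t=2ms: DENY

Answer: AAAAAD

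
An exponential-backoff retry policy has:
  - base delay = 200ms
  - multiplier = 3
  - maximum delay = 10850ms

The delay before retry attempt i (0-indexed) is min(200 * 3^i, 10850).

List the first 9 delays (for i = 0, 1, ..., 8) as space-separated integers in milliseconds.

Answer: 200 600 1800 5400 10850 10850 10850 10850 10850

Derivation:
Computing each delay:
  i=0: min(200*3^0, 10850) = 200
  i=1: min(200*3^1, 10850) = 600
  i=2: min(200*3^2, 10850) = 1800
  i=3: min(200*3^3, 10850) = 5400
  i=4: min(200*3^4, 10850) = 10850
  i=5: min(200*3^5, 10850) = 10850
  i=6: min(200*3^6, 10850) = 10850
  i=7: min(200*3^7, 10850) = 10850
  i=8: min(200*3^8, 10850) = 10850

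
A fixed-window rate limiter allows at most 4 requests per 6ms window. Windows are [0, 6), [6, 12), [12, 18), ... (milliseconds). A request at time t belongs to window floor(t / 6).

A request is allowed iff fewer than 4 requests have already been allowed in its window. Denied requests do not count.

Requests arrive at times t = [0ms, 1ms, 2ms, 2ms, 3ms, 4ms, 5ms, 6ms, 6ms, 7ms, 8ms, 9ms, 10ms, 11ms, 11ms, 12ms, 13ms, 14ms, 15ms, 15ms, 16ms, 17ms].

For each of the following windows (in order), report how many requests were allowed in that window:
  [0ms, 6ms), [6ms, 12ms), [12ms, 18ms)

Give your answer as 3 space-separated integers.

Processing requests:
  req#1 t=0ms (window 0): ALLOW
  req#2 t=1ms (window 0): ALLOW
  req#3 t=2ms (window 0): ALLOW
  req#4 t=2ms (window 0): ALLOW
  req#5 t=3ms (window 0): DENY
  req#6 t=4ms (window 0): DENY
  req#7 t=5ms (window 0): DENY
  req#8 t=6ms (window 1): ALLOW
  req#9 t=6ms (window 1): ALLOW
  req#10 t=7ms (window 1): ALLOW
  req#11 t=8ms (window 1): ALLOW
  req#12 t=9ms (window 1): DENY
  req#13 t=10ms (window 1): DENY
  req#14 t=11ms (window 1): DENY
  req#15 t=11ms (window 1): DENY
  req#16 t=12ms (window 2): ALLOW
  req#17 t=13ms (window 2): ALLOW
  req#18 t=14ms (window 2): ALLOW
  req#19 t=15ms (window 2): ALLOW
  req#20 t=15ms (window 2): DENY
  req#21 t=16ms (window 2): DENY
  req#22 t=17ms (window 2): DENY

Allowed counts by window: 4 4 4

Answer: 4 4 4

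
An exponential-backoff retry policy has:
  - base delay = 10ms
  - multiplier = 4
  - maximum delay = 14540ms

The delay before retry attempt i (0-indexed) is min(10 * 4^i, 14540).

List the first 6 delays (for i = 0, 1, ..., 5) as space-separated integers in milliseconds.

Computing each delay:
  i=0: min(10*4^0, 14540) = 10
  i=1: min(10*4^1, 14540) = 40
  i=2: min(10*4^2, 14540) = 160
  i=3: min(10*4^3, 14540) = 640
  i=4: min(10*4^4, 14540) = 2560
  i=5: min(10*4^5, 14540) = 10240

Answer: 10 40 160 640 2560 10240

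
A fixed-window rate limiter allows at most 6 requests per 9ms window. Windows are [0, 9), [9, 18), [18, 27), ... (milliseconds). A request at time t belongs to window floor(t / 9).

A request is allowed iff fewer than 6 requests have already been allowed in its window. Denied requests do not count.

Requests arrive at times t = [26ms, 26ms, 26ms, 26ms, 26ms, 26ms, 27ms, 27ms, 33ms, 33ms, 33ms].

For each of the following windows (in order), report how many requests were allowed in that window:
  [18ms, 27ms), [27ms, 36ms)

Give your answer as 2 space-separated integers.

Processing requests:
  req#1 t=26ms (window 2): ALLOW
  req#2 t=26ms (window 2): ALLOW
  req#3 t=26ms (window 2): ALLOW
  req#4 t=26ms (window 2): ALLOW
  req#5 t=26ms (window 2): ALLOW
  req#6 t=26ms (window 2): ALLOW
  req#7 t=27ms (window 3): ALLOW
  req#8 t=27ms (window 3): ALLOW
  req#9 t=33ms (window 3): ALLOW
  req#10 t=33ms (window 3): ALLOW
  req#11 t=33ms (window 3): ALLOW

Allowed counts by window: 6 5

Answer: 6 5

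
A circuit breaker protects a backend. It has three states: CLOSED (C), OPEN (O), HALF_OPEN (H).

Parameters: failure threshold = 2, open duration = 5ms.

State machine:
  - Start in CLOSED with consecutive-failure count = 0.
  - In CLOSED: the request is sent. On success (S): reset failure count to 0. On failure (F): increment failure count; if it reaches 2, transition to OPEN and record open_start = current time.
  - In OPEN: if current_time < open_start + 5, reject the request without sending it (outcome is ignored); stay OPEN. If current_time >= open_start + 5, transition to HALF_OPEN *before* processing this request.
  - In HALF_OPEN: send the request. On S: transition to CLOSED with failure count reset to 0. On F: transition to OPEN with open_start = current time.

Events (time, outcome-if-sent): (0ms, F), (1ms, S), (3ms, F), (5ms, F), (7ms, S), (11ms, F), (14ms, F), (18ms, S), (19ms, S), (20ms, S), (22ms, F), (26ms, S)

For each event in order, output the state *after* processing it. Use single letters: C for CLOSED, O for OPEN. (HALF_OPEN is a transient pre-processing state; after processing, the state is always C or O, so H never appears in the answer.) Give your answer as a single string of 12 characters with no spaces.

State after each event:
  event#1 t=0ms outcome=F: state=CLOSED
  event#2 t=1ms outcome=S: state=CLOSED
  event#3 t=3ms outcome=F: state=CLOSED
  event#4 t=5ms outcome=F: state=OPEN
  event#5 t=7ms outcome=S: state=OPEN
  event#6 t=11ms outcome=F: state=OPEN
  event#7 t=14ms outcome=F: state=OPEN
  event#8 t=18ms outcome=S: state=CLOSED
  event#9 t=19ms outcome=S: state=CLOSED
  event#10 t=20ms outcome=S: state=CLOSED
  event#11 t=22ms outcome=F: state=CLOSED
  event#12 t=26ms outcome=S: state=CLOSED

Answer: CCCOOOOCCCCC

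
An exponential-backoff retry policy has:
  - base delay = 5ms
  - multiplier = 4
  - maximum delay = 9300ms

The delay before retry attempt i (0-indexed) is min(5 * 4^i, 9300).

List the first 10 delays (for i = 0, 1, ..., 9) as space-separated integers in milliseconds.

Answer: 5 20 80 320 1280 5120 9300 9300 9300 9300

Derivation:
Computing each delay:
  i=0: min(5*4^0, 9300) = 5
  i=1: min(5*4^1, 9300) = 20
  i=2: min(5*4^2, 9300) = 80
  i=3: min(5*4^3, 9300) = 320
  i=4: min(5*4^4, 9300) = 1280
  i=5: min(5*4^5, 9300) = 5120
  i=6: min(5*4^6, 9300) = 9300
  i=7: min(5*4^7, 9300) = 9300
  i=8: min(5*4^8, 9300) = 9300
  i=9: min(5*4^9, 9300) = 9300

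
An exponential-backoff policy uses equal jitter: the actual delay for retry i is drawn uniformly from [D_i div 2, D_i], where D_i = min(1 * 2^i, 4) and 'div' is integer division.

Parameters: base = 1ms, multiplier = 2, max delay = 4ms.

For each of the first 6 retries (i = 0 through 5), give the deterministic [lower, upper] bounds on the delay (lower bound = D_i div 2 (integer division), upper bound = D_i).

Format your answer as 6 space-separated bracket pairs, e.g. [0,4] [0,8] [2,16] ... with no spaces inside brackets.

Computing bounds per retry:
  i=0: D_i=min(1*2^0,4)=1, bounds=[0,1]
  i=1: D_i=min(1*2^1,4)=2, bounds=[1,2]
  i=2: D_i=min(1*2^2,4)=4, bounds=[2,4]
  i=3: D_i=min(1*2^3,4)=4, bounds=[2,4]
  i=4: D_i=min(1*2^4,4)=4, bounds=[2,4]
  i=5: D_i=min(1*2^5,4)=4, bounds=[2,4]

Answer: [0,1] [1,2] [2,4] [2,4] [2,4] [2,4]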